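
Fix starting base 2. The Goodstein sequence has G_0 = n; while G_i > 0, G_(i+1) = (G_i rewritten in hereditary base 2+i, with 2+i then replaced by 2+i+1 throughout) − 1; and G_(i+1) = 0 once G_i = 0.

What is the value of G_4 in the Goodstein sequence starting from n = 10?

G_0 = 10. HB_2(10) = 2^(2 + 1) + 2. Bump = 84. G_1 = 83.
G_1 = 83. HB_3(83) = 3^(3 + 1) + 2. Bump = 1026. G_2 = 1025.
G_2 = 1025. HB_4(1025) = 4^(4 + 1) + 1. Bump = 15626. G_3 = 15625.
G_3 = 15625. HB_5(15625) = 5^(5 + 1). Bump = 279936. G_4 = 279935.
G_4 = 279935. HB_6(279935) = 5·6^6 + 5·6^5 + 5·6^4 + 5·6^3 + 5·6^2 + 5·6 + 5. Bump = 4215755. G_5 = 4215754.

279935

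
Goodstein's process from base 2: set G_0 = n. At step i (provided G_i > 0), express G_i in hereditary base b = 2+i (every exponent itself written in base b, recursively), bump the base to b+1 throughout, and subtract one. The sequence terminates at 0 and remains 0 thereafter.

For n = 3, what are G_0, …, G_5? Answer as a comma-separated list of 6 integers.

3, 3, 3, 2, 1, 0

3 —HB2→ 2 + 1 —bump→ 3 + 1 = 4 —(−1)→ 3
3 —HB3→ 3 —bump→ 4 = 4 —(−1)→ 3
3 —HB4→ 3 —bump→ 3 = 3 —(−1)→ 2
2 —HB5→ 2 —bump→ 2 = 2 —(−1)→ 1
1 —HB6→ 1 —bump→ 1 = 1 —(−1)→ 0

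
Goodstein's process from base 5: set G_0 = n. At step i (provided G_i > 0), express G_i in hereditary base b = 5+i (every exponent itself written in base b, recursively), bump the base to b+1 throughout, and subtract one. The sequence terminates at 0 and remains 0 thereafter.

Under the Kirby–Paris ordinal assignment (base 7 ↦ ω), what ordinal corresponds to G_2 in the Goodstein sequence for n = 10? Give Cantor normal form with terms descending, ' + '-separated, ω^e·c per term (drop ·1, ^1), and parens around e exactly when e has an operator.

ω + 4

step 0: 10 = 2·5; sub 6 for 5: 2·6; = 12; G_1 = 12−1 = 11
step 1: 11 = 6 + 5; sub 7 for 6: 7 + 5; = 12; G_2 = 12−1 = 11
step 2: 11 = 7 + 4; sub 8 for 7: 8 + 4; = 12; G_3 = 12−1 = 11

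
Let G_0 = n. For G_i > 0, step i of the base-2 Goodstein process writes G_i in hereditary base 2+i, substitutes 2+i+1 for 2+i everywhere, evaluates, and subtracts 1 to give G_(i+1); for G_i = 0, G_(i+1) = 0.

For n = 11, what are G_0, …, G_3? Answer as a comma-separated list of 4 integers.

G_0=11  [base 2] 2^(2 + 1) + 2 + 1  →[2↦3]→  3^(3 + 1) + 3 + 1 = 85  −1 ⇒ G_1=84
G_1=84  [base 3] 3^(3 + 1) + 3  →[3↦4]→  4^(4 + 1) + 4 = 1028  −1 ⇒ G_2=1027
G_2=1027  [base 4] 4^(4 + 1) + 3  →[4↦5]→  5^(5 + 1) + 3 = 15628  −1 ⇒ G_3=15627

11, 84, 1027, 15627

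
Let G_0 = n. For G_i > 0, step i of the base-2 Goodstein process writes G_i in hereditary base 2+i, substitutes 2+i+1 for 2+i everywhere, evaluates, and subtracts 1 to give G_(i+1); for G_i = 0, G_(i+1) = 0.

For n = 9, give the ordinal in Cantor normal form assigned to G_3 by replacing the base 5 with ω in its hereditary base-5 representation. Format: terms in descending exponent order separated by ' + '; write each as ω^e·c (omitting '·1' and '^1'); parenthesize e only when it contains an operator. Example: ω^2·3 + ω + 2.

G_0=9  [base 2] 2^(2 + 1) + 1  →[2↦3]→  3^(3 + 1) + 1 = 82  −1 ⇒ G_1=81
G_1=81  [base 3] 3^(3 + 1)  →[3↦4]→  4^(4 + 1) = 1024  −1 ⇒ G_2=1023
G_2=1023  [base 4] 3·4^4 + 3·4^3 + 3·4^2 + 3·4 + 3  →[4↦5]→  3·5^5 + 3·5^3 + 3·5^2 + 3·5 + 3 = 9843  −1 ⇒ G_3=9842

ω^ω·3 + ω^3·3 + ω^2·3 + ω·3 + 2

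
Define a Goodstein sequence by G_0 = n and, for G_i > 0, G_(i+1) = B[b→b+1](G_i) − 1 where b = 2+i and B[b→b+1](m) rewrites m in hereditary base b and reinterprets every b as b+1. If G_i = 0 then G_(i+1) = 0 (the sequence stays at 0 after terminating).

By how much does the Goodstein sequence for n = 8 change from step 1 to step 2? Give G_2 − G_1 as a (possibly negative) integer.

473

base 2: 8 = 2^(2 + 1); at 3: 3^(3 + 1) = 81; next = 80
base 3: 80 = 2·3^3 + 2·3^2 + 2·3 + 2; at 4: 2·4^4 + 2·4^2 + 2·4 + 2 = 554; next = 553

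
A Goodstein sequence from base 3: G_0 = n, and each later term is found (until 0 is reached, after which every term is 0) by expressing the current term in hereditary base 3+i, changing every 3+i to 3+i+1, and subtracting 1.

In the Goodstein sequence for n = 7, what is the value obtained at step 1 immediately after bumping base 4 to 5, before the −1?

10

G_0 = 7. HB_3(7) = 2·3 + 1. Bump = 9. G_1 = 8.
G_1 = 8. HB_4(8) = 2·4. Bump = 10. G_2 = 9.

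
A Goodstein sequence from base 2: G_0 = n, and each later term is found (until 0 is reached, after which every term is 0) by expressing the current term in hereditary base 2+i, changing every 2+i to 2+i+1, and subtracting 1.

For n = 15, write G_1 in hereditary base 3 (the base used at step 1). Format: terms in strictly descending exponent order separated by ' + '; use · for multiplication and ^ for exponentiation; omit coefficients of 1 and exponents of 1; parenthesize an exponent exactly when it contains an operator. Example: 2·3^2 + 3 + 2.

G_0=15  [base 2] 2^(2 + 1) + 2^2 + 2 + 1  →[2↦3]→  3^(3 + 1) + 3^3 + 3 + 1 = 112  −1 ⇒ G_1=111
G_1=111  [base 3] 3^(3 + 1) + 3^3 + 3  →[3↦4]→  4^(4 + 1) + 4^4 + 4 = 1284  −1 ⇒ G_2=1283

3^(3 + 1) + 3^3 + 3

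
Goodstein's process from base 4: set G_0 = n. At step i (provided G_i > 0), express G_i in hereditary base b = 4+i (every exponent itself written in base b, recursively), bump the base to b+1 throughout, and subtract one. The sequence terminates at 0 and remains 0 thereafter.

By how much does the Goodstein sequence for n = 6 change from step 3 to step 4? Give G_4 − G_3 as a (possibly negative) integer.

-1

i=0: 6 = 4 + 2 (b=4); 4→5: 5 + 2 = 7; 7−1 = 6
i=1: 6 = 5 + 1 (b=5); 5→6: 6 + 1 = 7; 7−1 = 6
i=2: 6 = 6 (b=6); 6→7: 7 = 7; 7−1 = 6
i=3: 6 = 6 (b=7); 7→8: 6 = 6; 6−1 = 5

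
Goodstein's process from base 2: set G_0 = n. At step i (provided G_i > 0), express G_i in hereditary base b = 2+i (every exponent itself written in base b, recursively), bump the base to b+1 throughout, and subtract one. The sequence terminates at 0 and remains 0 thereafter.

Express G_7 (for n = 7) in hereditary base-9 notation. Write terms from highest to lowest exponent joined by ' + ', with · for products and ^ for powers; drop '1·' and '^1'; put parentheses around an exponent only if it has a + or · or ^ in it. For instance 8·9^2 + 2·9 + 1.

i=0: 7 = 2^2 + 2 + 1 (b=2); 2→3: 3^3 + 3 + 1 = 31; 31−1 = 30
i=1: 30 = 3^3 + 3 (b=3); 3→4: 4^4 + 4 = 260; 260−1 = 259
i=2: 259 = 4^4 + 3 (b=4); 4→5: 5^5 + 3 = 3128; 3128−1 = 3127
i=3: 3127 = 5^5 + 2 (b=5); 5→6: 6^6 + 2 = 46658; 46658−1 = 46657
i=4: 46657 = 6^6 + 1 (b=6); 6→7: 7^7 + 1 = 823544; 823544−1 = 823543
i=5: 823543 = 7^7 (b=7); 7→8: 8^8 = 16777216; 16777216−1 = 16777215
i=6: 16777215 = 7·8^7 + 7·8^6 + 7·8^5 + 7·8^4 + 7·8^3 + 7·8^2 + 7·8 + 7 (b=8); 8→9: 7·9^7 + 7·9^6 + 7·9^5 + 7·9^4 + 7·9^3 + 7·9^2 + 7·9 + 7 = 37665880; 37665880−1 = 37665879
i=7: 37665879 = 7·9^7 + 7·9^6 + 7·9^5 + 7·9^4 + 7·9^3 + 7·9^2 + 7·9 + 6 (b=9); 9→10: 7·10^7 + 7·10^6 + 7·10^5 + 7·10^4 + 7·10^3 + 7·10^2 + 7·10 + 6 = 77777776; 77777776−1 = 77777775

7·9^7 + 7·9^6 + 7·9^5 + 7·9^4 + 7·9^3 + 7·9^2 + 7·9 + 6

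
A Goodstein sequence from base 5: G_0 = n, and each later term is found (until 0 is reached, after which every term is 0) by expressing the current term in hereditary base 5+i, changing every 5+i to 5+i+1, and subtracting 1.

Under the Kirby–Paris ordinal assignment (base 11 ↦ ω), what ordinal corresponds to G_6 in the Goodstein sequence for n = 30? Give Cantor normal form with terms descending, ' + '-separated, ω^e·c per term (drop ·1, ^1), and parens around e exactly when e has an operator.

ω^2

30 —HB5→ 5^2 + 5 —bump→ 6^2 + 6 = 42 —(−1)→ 41
41 —HB6→ 6^2 + 5 —bump→ 7^2 + 5 = 54 —(−1)→ 53
53 —HB7→ 7^2 + 4 —bump→ 8^2 + 4 = 68 —(−1)→ 67
67 —HB8→ 8^2 + 3 —bump→ 9^2 + 3 = 84 —(−1)→ 83
83 —HB9→ 9^2 + 2 —bump→ 10^2 + 2 = 102 —(−1)→ 101
101 —HB10→ 10^2 + 1 —bump→ 11^2 + 1 = 122 —(−1)→ 121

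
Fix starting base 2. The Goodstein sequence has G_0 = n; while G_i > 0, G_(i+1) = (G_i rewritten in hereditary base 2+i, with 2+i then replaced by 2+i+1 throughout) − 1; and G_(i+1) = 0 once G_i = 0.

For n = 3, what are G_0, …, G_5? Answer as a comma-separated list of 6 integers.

3, 3, 3, 2, 1, 0

step 0: 3 = 2 + 1; sub 3 for 2: 3 + 1; = 4; G_1 = 4−1 = 3
step 1: 3 = 3; sub 4 for 3: 4; = 4; G_2 = 4−1 = 3
step 2: 3 = 3; sub 5 for 4: 3; = 3; G_3 = 3−1 = 2
step 3: 2 = 2; sub 6 for 5: 2; = 2; G_4 = 2−1 = 1
step 4: 1 = 1; sub 7 for 6: 1; = 1; G_5 = 1−1 = 0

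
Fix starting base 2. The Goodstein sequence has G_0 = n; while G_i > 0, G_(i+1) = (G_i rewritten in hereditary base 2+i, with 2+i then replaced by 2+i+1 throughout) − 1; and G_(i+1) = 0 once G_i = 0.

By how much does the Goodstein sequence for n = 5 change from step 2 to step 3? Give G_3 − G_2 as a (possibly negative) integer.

base 2: 5 = 2^2 + 1; at 3: 3^3 + 1 = 28; next = 27
base 3: 27 = 3^3; at 4: 4^4 = 256; next = 255
base 4: 255 = 3·4^3 + 3·4^2 + 3·4 + 3; at 5: 3·5^3 + 3·5^2 + 3·5 + 3 = 468; next = 467

212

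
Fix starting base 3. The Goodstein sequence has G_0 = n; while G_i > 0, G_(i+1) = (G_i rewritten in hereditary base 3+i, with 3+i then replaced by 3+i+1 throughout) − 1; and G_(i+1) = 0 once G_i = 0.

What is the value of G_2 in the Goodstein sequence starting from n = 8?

10

step 0: 8 = 2·3 + 2; sub 4 for 3: 2·4 + 2; = 10; G_1 = 10−1 = 9
step 1: 9 = 2·4 + 1; sub 5 for 4: 2·5 + 1; = 11; G_2 = 11−1 = 10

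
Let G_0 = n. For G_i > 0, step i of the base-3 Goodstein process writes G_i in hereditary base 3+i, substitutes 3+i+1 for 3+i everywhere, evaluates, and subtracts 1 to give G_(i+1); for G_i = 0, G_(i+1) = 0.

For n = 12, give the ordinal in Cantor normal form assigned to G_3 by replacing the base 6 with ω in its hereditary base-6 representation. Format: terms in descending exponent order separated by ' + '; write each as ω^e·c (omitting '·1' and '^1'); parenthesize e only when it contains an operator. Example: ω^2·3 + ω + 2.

ω^2 + 1

G_0=12  [base 3] 3^2 + 3  →[3↦4]→  4^2 + 4 = 20  −1 ⇒ G_1=19
G_1=19  [base 4] 4^2 + 3  →[4↦5]→  5^2 + 3 = 28  −1 ⇒ G_2=27
G_2=27  [base 5] 5^2 + 2  →[5↦6]→  6^2 + 2 = 38  −1 ⇒ G_3=37
G_3=37  [base 6] 6^2 + 1  →[6↦7]→  7^2 + 1 = 50  −1 ⇒ G_4=49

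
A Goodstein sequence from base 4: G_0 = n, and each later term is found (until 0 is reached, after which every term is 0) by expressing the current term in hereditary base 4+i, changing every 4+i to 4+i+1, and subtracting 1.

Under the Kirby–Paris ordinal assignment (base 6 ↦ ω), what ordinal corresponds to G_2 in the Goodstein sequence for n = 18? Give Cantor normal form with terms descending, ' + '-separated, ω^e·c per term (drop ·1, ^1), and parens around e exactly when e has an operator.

(0) 18|_4 = 4^2 + 2 ↦ 5^2 + 2|_5 = 27 ⇒ 26
(1) 26|_5 = 5^2 + 1 ↦ 6^2 + 1|_6 = 37 ⇒ 36
(2) 36|_6 = 6^2 ↦ 7^2|_7 = 49 ⇒ 48

ω^2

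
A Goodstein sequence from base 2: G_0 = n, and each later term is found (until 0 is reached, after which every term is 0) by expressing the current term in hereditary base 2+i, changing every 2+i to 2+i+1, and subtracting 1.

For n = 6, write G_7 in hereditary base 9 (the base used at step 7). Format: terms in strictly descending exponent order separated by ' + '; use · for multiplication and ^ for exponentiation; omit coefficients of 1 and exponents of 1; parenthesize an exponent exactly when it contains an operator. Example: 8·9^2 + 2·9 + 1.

G_0 = 6. HB_2(6) = 2^2 + 2. Bump = 30. G_1 = 29.
G_1 = 29. HB_3(29) = 3^3 + 2. Bump = 258. G_2 = 257.
G_2 = 257. HB_4(257) = 4^4 + 1. Bump = 3126. G_3 = 3125.
G_3 = 3125. HB_5(3125) = 5^5. Bump = 46656. G_4 = 46655.
G_4 = 46655. HB_6(46655) = 5·6^5 + 5·6^4 + 5·6^3 + 5·6^2 + 5·6 + 5. Bump = 98040. G_5 = 98039.
G_5 = 98039. HB_7(98039) = 5·7^5 + 5·7^4 + 5·7^3 + 5·7^2 + 5·7 + 4. Bump = 187244. G_6 = 187243.
G_6 = 187243. HB_8(187243) = 5·8^5 + 5·8^4 + 5·8^3 + 5·8^2 + 5·8 + 3. Bump = 332148. G_7 = 332147.

5·9^5 + 5·9^4 + 5·9^3 + 5·9^2 + 5·9 + 2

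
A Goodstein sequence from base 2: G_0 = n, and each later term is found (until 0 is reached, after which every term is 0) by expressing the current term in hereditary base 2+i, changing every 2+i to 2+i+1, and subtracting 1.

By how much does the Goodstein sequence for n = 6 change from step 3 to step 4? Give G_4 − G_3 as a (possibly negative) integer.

43530

6 —HB2→ 2^2 + 2 —bump→ 3^3 + 3 = 30 —(−1)→ 29
29 —HB3→ 3^3 + 2 —bump→ 4^4 + 2 = 258 —(−1)→ 257
257 —HB4→ 4^4 + 1 —bump→ 5^5 + 1 = 3126 —(−1)→ 3125
3125 —HB5→ 5^5 —bump→ 6^6 = 46656 —(−1)→ 46655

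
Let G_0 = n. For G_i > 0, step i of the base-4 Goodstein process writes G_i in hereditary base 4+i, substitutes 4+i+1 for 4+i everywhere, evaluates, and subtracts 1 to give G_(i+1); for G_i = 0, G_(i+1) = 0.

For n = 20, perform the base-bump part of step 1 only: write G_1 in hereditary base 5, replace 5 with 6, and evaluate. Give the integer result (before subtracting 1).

20 —HB4→ 4^2 + 4 —bump→ 5^2 + 5 = 30 —(−1)→ 29
29 —HB5→ 5^2 + 4 —bump→ 6^2 + 4 = 40 —(−1)→ 39

40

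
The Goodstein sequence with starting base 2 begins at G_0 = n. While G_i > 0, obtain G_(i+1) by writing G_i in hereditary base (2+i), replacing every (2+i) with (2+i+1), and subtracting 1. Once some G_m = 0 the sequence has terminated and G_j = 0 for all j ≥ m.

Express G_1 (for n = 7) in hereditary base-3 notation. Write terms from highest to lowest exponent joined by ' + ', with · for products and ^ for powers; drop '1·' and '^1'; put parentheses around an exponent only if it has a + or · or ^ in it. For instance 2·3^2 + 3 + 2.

3^3 + 3

[0] 7 ≡ 2^2 + 2 + 1 (base 2). Lift 3: 31. −1: 30.
[1] 30 ≡ 3^3 + 3 (base 3). Lift 4: 260. −1: 259.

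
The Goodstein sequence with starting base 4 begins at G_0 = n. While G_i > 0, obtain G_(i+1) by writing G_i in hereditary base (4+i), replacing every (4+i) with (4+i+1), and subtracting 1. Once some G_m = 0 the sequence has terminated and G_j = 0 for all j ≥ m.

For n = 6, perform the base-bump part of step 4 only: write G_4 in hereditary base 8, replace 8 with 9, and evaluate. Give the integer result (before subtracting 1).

base 4: 6 = 4 + 2; at 5: 5 + 2 = 7; next = 6
base 5: 6 = 5 + 1; at 6: 6 + 1 = 7; next = 6
base 6: 6 = 6; at 7: 7 = 7; next = 6
base 7: 6 = 6; at 8: 6 = 6; next = 5
base 8: 5 = 5; at 9: 5 = 5; next = 4

5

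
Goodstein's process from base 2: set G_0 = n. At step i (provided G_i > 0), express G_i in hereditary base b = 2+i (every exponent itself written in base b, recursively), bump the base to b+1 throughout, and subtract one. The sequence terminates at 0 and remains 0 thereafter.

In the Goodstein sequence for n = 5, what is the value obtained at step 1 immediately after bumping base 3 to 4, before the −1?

[0] 5 ≡ 2^2 + 1 (base 2). Lift 3: 28. −1: 27.
[1] 27 ≡ 3^3 (base 3). Lift 4: 256. −1: 255.

256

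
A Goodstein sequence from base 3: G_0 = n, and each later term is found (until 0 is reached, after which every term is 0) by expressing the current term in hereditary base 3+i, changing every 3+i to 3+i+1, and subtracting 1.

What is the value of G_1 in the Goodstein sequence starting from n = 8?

(0) 8|_3 = 2·3 + 2 ↦ 2·4 + 2|_4 = 10 ⇒ 9
(1) 9|_4 = 2·4 + 1 ↦ 2·5 + 1|_5 = 11 ⇒ 10

9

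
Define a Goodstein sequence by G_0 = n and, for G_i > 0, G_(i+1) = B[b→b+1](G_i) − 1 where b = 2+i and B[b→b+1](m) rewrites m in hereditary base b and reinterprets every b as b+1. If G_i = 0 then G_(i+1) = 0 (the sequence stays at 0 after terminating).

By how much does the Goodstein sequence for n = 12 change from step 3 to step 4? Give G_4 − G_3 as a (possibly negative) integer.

264334

G_0 = 12. HB_2(12) = 2^(2 + 1) + 2^2. Bump = 108. G_1 = 107.
G_1 = 107. HB_3(107) = 3^(3 + 1) + 2·3^2 + 2·3 + 2. Bump = 1066. G_2 = 1065.
G_2 = 1065. HB_4(1065) = 4^(4 + 1) + 2·4^2 + 2·4 + 1. Bump = 15686. G_3 = 15685.
G_3 = 15685. HB_5(15685) = 5^(5 + 1) + 2·5^2 + 2·5. Bump = 280020. G_4 = 280019.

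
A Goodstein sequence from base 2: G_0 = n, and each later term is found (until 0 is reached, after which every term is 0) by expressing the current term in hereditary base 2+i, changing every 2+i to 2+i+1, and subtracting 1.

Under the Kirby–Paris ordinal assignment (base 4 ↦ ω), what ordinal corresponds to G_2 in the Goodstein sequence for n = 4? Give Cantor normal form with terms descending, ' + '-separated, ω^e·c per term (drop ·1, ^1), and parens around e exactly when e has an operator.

ω^2·2 + ω·2 + 1

base 2: 4 = 2^2; at 3: 3^3 = 27; next = 26
base 3: 26 = 2·3^2 + 2·3 + 2; at 4: 2·4^2 + 2·4 + 2 = 42; next = 41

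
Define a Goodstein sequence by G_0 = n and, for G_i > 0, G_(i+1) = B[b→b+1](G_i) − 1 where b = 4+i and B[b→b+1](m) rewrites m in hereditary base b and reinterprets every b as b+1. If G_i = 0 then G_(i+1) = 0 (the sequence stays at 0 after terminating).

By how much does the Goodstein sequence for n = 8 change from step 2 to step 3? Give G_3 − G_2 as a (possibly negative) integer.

step 0: 8 = 2·4; sub 5 for 4: 2·5; = 10; G_1 = 10−1 = 9
step 1: 9 = 5 + 4; sub 6 for 5: 6 + 4; = 10; G_2 = 10−1 = 9
step 2: 9 = 6 + 3; sub 7 for 6: 7 + 3; = 10; G_3 = 10−1 = 9

0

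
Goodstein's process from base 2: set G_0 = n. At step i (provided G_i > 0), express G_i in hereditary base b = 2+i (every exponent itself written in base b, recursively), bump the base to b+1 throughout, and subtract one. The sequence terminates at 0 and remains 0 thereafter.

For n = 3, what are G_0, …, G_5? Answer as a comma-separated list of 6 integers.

3, 3, 3, 2, 1, 0

base 2: 3 = 2 + 1; at 3: 3 + 1 = 4; next = 3
base 3: 3 = 3; at 4: 4 = 4; next = 3
base 4: 3 = 3; at 5: 3 = 3; next = 2
base 5: 2 = 2; at 6: 2 = 2; next = 1
base 6: 1 = 1; at 7: 1 = 1; next = 0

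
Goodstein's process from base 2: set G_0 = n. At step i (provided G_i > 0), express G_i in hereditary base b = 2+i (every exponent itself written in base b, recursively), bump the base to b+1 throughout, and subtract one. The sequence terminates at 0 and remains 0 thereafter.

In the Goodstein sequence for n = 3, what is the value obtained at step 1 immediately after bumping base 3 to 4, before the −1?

4

step 0: 3 = 2 + 1; sub 3 for 2: 3 + 1; = 4; G_1 = 4−1 = 3
step 1: 3 = 3; sub 4 for 3: 4; = 4; G_2 = 4−1 = 3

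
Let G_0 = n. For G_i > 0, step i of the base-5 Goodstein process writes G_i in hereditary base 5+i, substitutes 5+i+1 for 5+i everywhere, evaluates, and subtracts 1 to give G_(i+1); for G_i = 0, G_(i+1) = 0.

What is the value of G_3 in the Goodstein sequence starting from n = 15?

15 —HB5→ 3·5 —bump→ 3·6 = 18 —(−1)→ 17
17 —HB6→ 2·6 + 5 —bump→ 2·7 + 5 = 19 —(−1)→ 18
18 —HB7→ 2·7 + 4 —bump→ 2·8 + 4 = 20 —(−1)→ 19
19 —HB8→ 2·8 + 3 —bump→ 2·9 + 3 = 21 —(−1)→ 20

19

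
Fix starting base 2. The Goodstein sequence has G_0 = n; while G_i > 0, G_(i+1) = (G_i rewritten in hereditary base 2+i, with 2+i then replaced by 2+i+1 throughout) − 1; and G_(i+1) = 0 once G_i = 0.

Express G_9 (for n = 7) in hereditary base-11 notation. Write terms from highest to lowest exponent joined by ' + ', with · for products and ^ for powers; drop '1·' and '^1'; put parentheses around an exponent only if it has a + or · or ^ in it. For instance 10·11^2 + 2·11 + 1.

7·11^7 + 7·11^6 + 7·11^5 + 7·11^4 + 7·11^3 + 7·11^2 + 7·11 + 4

base 2: 7 = 2^2 + 2 + 1; at 3: 3^3 + 3 + 1 = 31; next = 30
base 3: 30 = 3^3 + 3; at 4: 4^4 + 4 = 260; next = 259
base 4: 259 = 4^4 + 3; at 5: 5^5 + 3 = 3128; next = 3127
base 5: 3127 = 5^5 + 2; at 6: 6^6 + 2 = 46658; next = 46657
base 6: 46657 = 6^6 + 1; at 7: 7^7 + 1 = 823544; next = 823543
base 7: 823543 = 7^7; at 8: 8^8 = 16777216; next = 16777215
base 8: 16777215 = 7·8^7 + 7·8^6 + 7·8^5 + 7·8^4 + 7·8^3 + 7·8^2 + 7·8 + 7; at 9: 7·9^7 + 7·9^6 + 7·9^5 + 7·9^4 + 7·9^3 + 7·9^2 + 7·9 + 7 = 37665880; next = 37665879
base 9: 37665879 = 7·9^7 + 7·9^6 + 7·9^5 + 7·9^4 + 7·9^3 + 7·9^2 + 7·9 + 6; at 10: 7·10^7 + 7·10^6 + 7·10^5 + 7·10^4 + 7·10^3 + 7·10^2 + 7·10 + 6 = 77777776; next = 77777775
base 10: 77777775 = 7·10^7 + 7·10^6 + 7·10^5 + 7·10^4 + 7·10^3 + 7·10^2 + 7·10 + 5; at 11: 7·11^7 + 7·11^6 + 7·11^5 + 7·11^4 + 7·11^3 + 7·11^2 + 7·11 + 5 = 150051214; next = 150051213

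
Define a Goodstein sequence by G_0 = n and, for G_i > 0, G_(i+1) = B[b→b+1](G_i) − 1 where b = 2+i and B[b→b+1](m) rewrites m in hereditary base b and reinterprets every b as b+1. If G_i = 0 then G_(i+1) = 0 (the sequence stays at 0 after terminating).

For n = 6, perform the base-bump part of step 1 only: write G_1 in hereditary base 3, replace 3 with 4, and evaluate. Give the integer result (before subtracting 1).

258

step 0: 6 = 2^2 + 2; sub 3 for 2: 3^3 + 3; = 30; G_1 = 30−1 = 29
step 1: 29 = 3^3 + 2; sub 4 for 3: 4^4 + 2; = 258; G_2 = 258−1 = 257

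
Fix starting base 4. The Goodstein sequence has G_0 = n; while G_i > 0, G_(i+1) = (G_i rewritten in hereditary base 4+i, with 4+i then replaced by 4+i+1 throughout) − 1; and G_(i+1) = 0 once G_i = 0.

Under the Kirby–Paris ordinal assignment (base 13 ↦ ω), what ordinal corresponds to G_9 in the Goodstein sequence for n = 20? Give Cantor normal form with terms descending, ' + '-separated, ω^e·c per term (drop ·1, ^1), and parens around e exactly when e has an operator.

ω·9 + 6

G_0=20  [base 4] 4^2 + 4  →[4↦5]→  5^2 + 5 = 30  −1 ⇒ G_1=29
G_1=29  [base 5] 5^2 + 4  →[5↦6]→  6^2 + 4 = 40  −1 ⇒ G_2=39
G_2=39  [base 6] 6^2 + 3  →[6↦7]→  7^2 + 3 = 52  −1 ⇒ G_3=51
G_3=51  [base 7] 7^2 + 2  →[7↦8]→  8^2 + 2 = 66  −1 ⇒ G_4=65
G_4=65  [base 8] 8^2 + 1  →[8↦9]→  9^2 + 1 = 82  −1 ⇒ G_5=81
G_5=81  [base 9] 9^2  →[9↦10]→  10^2 = 100  −1 ⇒ G_6=99
G_6=99  [base 10] 9·10 + 9  →[10↦11]→  9·11 + 9 = 108  −1 ⇒ G_7=107
G_7=107  [base 11] 9·11 + 8  →[11↦12]→  9·12 + 8 = 116  −1 ⇒ G_8=115
G_8=115  [base 12] 9·12 + 7  →[12↦13]→  9·13 + 7 = 124  −1 ⇒ G_9=123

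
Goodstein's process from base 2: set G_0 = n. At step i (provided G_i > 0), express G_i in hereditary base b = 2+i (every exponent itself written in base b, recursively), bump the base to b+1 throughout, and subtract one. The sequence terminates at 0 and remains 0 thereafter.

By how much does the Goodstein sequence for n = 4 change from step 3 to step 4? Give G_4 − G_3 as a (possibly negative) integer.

23

G_0=4  [base 2] 2^2  →[2↦3]→  3^3 = 27  −1 ⇒ G_1=26
G_1=26  [base 3] 2·3^2 + 2·3 + 2  →[3↦4]→  2·4^2 + 2·4 + 2 = 42  −1 ⇒ G_2=41
G_2=41  [base 4] 2·4^2 + 2·4 + 1  →[4↦5]→  2·5^2 + 2·5 + 1 = 61  −1 ⇒ G_3=60
G_3=60  [base 5] 2·5^2 + 2·5  →[5↦6]→  2·6^2 + 2·6 = 84  −1 ⇒ G_4=83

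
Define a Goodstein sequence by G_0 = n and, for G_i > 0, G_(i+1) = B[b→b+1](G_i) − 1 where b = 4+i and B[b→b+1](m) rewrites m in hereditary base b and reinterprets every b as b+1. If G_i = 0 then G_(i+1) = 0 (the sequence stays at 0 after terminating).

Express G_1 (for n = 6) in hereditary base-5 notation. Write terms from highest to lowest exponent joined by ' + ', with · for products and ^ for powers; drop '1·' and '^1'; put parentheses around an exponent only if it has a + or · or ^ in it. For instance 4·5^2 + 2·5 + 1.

G_0=6  [base 4] 4 + 2  →[4↦5]→  5 + 2 = 7  −1 ⇒ G_1=6
G_1=6  [base 5] 5 + 1  →[5↦6]→  6 + 1 = 7  −1 ⇒ G_2=6

5 + 1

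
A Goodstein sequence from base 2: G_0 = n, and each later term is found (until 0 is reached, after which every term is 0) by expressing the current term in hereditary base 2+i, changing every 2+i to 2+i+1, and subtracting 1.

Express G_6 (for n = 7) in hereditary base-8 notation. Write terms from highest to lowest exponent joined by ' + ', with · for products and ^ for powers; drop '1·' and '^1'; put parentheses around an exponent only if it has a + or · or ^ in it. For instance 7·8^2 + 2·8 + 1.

7·8^7 + 7·8^6 + 7·8^5 + 7·8^4 + 7·8^3 + 7·8^2 + 7·8 + 7

G_0=7  [base 2] 2^2 + 2 + 1  →[2↦3]→  3^3 + 3 + 1 = 31  −1 ⇒ G_1=30
G_1=30  [base 3] 3^3 + 3  →[3↦4]→  4^4 + 4 = 260  −1 ⇒ G_2=259
G_2=259  [base 4] 4^4 + 3  →[4↦5]→  5^5 + 3 = 3128  −1 ⇒ G_3=3127
G_3=3127  [base 5] 5^5 + 2  →[5↦6]→  6^6 + 2 = 46658  −1 ⇒ G_4=46657
G_4=46657  [base 6] 6^6 + 1  →[6↦7]→  7^7 + 1 = 823544  −1 ⇒ G_5=823543
G_5=823543  [base 7] 7^7  →[7↦8]→  8^8 = 16777216  −1 ⇒ G_6=16777215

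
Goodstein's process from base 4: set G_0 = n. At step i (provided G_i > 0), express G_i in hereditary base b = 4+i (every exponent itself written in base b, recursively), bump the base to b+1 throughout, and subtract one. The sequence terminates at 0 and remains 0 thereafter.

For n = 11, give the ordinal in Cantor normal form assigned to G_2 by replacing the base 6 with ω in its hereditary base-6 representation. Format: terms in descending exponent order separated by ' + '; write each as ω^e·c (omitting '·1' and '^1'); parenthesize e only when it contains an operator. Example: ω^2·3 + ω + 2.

11 —HB4→ 2·4 + 3 —bump→ 2·5 + 3 = 13 —(−1)→ 12
12 —HB5→ 2·5 + 2 —bump→ 2·6 + 2 = 14 —(−1)→ 13
13 —HB6→ 2·6 + 1 —bump→ 2·7 + 1 = 15 —(−1)→ 14

ω·2 + 1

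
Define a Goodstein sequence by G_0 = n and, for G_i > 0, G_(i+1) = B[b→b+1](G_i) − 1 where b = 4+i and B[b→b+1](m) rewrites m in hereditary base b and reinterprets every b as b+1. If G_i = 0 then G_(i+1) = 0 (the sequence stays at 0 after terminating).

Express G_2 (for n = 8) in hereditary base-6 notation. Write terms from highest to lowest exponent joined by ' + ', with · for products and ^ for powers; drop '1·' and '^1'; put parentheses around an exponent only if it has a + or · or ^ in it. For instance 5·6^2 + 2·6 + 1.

6 + 3

i=0: 8 = 2·4 (b=4); 4→5: 2·5 = 10; 10−1 = 9
i=1: 9 = 5 + 4 (b=5); 5→6: 6 + 4 = 10; 10−1 = 9
i=2: 9 = 6 + 3 (b=6); 6→7: 7 + 3 = 10; 10−1 = 9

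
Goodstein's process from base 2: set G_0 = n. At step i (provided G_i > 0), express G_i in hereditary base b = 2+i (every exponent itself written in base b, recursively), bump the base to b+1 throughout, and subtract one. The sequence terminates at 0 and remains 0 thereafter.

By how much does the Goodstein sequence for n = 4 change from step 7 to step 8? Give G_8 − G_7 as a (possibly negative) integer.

base 2: 4 = 2^2; at 3: 3^3 = 27; next = 26
base 3: 26 = 2·3^2 + 2·3 + 2; at 4: 2·4^2 + 2·4 + 2 = 42; next = 41
base 4: 41 = 2·4^2 + 2·4 + 1; at 5: 2·5^2 + 2·5 + 1 = 61; next = 60
base 5: 60 = 2·5^2 + 2·5; at 6: 2·6^2 + 2·6 = 84; next = 83
base 6: 83 = 2·6^2 + 6 + 5; at 7: 2·7^2 + 7 + 5 = 110; next = 109
base 7: 109 = 2·7^2 + 7 + 4; at 8: 2·8^2 + 8 + 4 = 140; next = 139
base 8: 139 = 2·8^2 + 8 + 3; at 9: 2·9^2 + 9 + 3 = 174; next = 173
base 9: 173 = 2·9^2 + 9 + 2; at 10: 2·10^2 + 10 + 2 = 212; next = 211

38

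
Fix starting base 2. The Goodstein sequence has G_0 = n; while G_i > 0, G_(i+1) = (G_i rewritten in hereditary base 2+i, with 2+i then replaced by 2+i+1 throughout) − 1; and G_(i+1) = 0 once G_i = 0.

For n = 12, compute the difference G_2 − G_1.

i=0: 12 = 2^(2 + 1) + 2^2 (b=2); 2→3: 3^(3 + 1) + 3^3 = 108; 108−1 = 107
i=1: 107 = 3^(3 + 1) + 2·3^2 + 2·3 + 2 (b=3); 3→4: 4^(4 + 1) + 2·4^2 + 2·4 + 2 = 1066; 1066−1 = 1065

958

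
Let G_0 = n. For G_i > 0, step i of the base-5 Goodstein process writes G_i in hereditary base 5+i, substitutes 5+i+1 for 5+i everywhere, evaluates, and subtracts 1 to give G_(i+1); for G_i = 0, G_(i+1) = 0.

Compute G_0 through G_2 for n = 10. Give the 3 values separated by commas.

10, 11, 11

i=0: 10 = 2·5 (b=5); 5→6: 2·6 = 12; 12−1 = 11
i=1: 11 = 6 + 5 (b=6); 6→7: 7 + 5 = 12; 12−1 = 11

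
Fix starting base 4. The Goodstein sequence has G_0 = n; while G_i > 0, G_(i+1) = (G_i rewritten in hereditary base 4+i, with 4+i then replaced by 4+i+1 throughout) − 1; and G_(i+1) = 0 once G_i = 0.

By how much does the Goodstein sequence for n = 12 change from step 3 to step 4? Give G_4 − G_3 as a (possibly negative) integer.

1

G_0=12  [base 4] 3·4  →[4↦5]→  3·5 = 15  −1 ⇒ G_1=14
G_1=14  [base 5] 2·5 + 4  →[5↦6]→  2·6 + 4 = 16  −1 ⇒ G_2=15
G_2=15  [base 6] 2·6 + 3  →[6↦7]→  2·7 + 3 = 17  −1 ⇒ G_3=16
G_3=16  [base 7] 2·7 + 2  →[7↦8]→  2·8 + 2 = 18  −1 ⇒ G_4=17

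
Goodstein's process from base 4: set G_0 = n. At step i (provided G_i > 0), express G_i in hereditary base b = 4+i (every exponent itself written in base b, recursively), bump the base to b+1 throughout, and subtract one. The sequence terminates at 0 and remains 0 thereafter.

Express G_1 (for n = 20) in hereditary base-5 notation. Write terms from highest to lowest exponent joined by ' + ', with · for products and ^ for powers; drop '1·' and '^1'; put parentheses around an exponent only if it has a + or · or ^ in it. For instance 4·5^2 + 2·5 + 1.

5^2 + 4

G_0 = 20. HB_4(20) = 4^2 + 4. Bump = 30. G_1 = 29.
G_1 = 29. HB_5(29) = 5^2 + 4. Bump = 40. G_2 = 39.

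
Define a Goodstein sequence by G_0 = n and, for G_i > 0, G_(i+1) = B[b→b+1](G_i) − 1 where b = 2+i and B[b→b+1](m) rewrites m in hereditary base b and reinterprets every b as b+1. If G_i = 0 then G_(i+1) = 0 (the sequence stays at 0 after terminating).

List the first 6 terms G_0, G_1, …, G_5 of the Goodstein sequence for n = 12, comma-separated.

12, 107, 1065, 15685, 280019, 5764910

base 2: 12 = 2^(2 + 1) + 2^2; at 3: 3^(3 + 1) + 3^3 = 108; next = 107
base 3: 107 = 3^(3 + 1) + 2·3^2 + 2·3 + 2; at 4: 4^(4 + 1) + 2·4^2 + 2·4 + 2 = 1066; next = 1065
base 4: 1065 = 4^(4 + 1) + 2·4^2 + 2·4 + 1; at 5: 5^(5 + 1) + 2·5^2 + 2·5 + 1 = 15686; next = 15685
base 5: 15685 = 5^(5 + 1) + 2·5^2 + 2·5; at 6: 6^(6 + 1) + 2·6^2 + 2·6 = 280020; next = 280019
base 6: 280019 = 6^(6 + 1) + 2·6^2 + 6 + 5; at 7: 7^(7 + 1) + 2·7^2 + 7 + 5 = 5764911; next = 5764910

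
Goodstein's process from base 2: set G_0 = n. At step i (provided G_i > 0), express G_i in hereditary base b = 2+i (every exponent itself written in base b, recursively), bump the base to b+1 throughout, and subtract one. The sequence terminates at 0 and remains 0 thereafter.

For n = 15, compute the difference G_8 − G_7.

G_0 = 15. HB_2(15) = 2^(2 + 1) + 2^2 + 2 + 1. Bump = 112. G_1 = 111.
G_1 = 111. HB_3(111) = 3^(3 + 1) + 3^3 + 3. Bump = 1284. G_2 = 1283.
G_2 = 1283. HB_4(1283) = 4^(4 + 1) + 4^4 + 3. Bump = 18753. G_3 = 18752.
G_3 = 18752. HB_5(18752) = 5^(5 + 1) + 5^5 + 2. Bump = 326594. G_4 = 326593.
G_4 = 326593. HB_6(326593) = 6^(6 + 1) + 6^6 + 1. Bump = 6588345. G_5 = 6588344.
G_5 = 6588344. HB_7(6588344) = 7^(7 + 1) + 7^7. Bump = 150994944. G_6 = 150994943.
G_6 = 150994943. HB_8(150994943) = 8^(8 + 1) + 7·8^7 + 7·8^6 + 7·8^5 + 7·8^4 + 7·8^3 + 7·8^2 + 7·8 + 7. Bump = 3524450281. G_7 = 3524450280.
G_7 = 3524450280. HB_9(3524450280) = 9^(9 + 1) + 7·9^7 + 7·9^6 + 7·9^5 + 7·9^4 + 7·9^3 + 7·9^2 + 7·9 + 6. Bump = 100077777776. G_8 = 100077777775.

96553327495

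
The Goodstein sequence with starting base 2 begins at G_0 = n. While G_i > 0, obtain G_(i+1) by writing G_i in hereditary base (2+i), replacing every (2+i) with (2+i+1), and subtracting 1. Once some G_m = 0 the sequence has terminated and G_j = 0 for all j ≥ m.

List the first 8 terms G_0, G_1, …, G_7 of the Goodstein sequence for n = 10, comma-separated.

G_0 = 10. HB_2(10) = 2^(2 + 1) + 2. Bump = 84. G_1 = 83.
G_1 = 83. HB_3(83) = 3^(3 + 1) + 2. Bump = 1026. G_2 = 1025.
G_2 = 1025. HB_4(1025) = 4^(4 + 1) + 1. Bump = 15626. G_3 = 15625.
G_3 = 15625. HB_5(15625) = 5^(5 + 1). Bump = 279936. G_4 = 279935.
G_4 = 279935. HB_6(279935) = 5·6^6 + 5·6^5 + 5·6^4 + 5·6^3 + 5·6^2 + 5·6 + 5. Bump = 4215755. G_5 = 4215754.
G_5 = 4215754. HB_7(4215754) = 5·7^7 + 5·7^5 + 5·7^4 + 5·7^3 + 5·7^2 + 5·7 + 4. Bump = 84073324. G_6 = 84073323.
G_6 = 84073323. HB_8(84073323) = 5·8^8 + 5·8^5 + 5·8^4 + 5·8^3 + 5·8^2 + 5·8 + 3. Bump = 1937434593. G_7 = 1937434592.

10, 83, 1025, 15625, 279935, 4215754, 84073323, 1937434592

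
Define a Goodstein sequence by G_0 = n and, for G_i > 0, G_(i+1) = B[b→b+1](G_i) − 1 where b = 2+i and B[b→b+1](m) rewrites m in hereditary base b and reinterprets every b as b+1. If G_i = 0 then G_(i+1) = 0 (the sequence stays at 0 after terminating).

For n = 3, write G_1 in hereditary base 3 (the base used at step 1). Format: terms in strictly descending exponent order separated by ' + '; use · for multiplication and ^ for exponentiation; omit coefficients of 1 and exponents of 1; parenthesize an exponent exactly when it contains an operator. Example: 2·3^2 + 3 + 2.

3

G_0=3  [base 2] 2 + 1  →[2↦3]→  3 + 1 = 4  −1 ⇒ G_1=3
G_1=3  [base 3] 3  →[3↦4]→  4 = 4  −1 ⇒ G_2=3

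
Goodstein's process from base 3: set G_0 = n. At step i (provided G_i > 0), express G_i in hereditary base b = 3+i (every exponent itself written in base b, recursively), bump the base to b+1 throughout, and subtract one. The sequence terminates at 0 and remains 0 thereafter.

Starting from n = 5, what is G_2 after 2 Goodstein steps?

base 3: 5 = 3 + 2; at 4: 4 + 2 = 6; next = 5
base 4: 5 = 4 + 1; at 5: 5 + 1 = 6; next = 5
base 5: 5 = 5; at 6: 6 = 6; next = 5

5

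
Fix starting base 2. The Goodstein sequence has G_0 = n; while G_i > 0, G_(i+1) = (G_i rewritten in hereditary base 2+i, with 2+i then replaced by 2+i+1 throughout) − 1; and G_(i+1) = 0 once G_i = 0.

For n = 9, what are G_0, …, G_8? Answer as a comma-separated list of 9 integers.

9, 81, 1023, 9842, 140743, 2471826, 50333399, 1162263921, 30000003325

[0] 9 ≡ 2^(2 + 1) + 1 (base 2). Lift 3: 82. −1: 81.
[1] 81 ≡ 3^(3 + 1) (base 3). Lift 4: 1024. −1: 1023.
[2] 1023 ≡ 3·4^4 + 3·4^3 + 3·4^2 + 3·4 + 3 (base 4). Lift 5: 9843. −1: 9842.
[3] 9842 ≡ 3·5^5 + 3·5^3 + 3·5^2 + 3·5 + 2 (base 5). Lift 6: 140744. −1: 140743.
[4] 140743 ≡ 3·6^6 + 3·6^3 + 3·6^2 + 3·6 + 1 (base 6). Lift 7: 2471827. −1: 2471826.
[5] 2471826 ≡ 3·7^7 + 3·7^3 + 3·7^2 + 3·7 (base 7). Lift 8: 50333400. −1: 50333399.
[6] 50333399 ≡ 3·8^8 + 3·8^3 + 3·8^2 + 2·8 + 7 (base 8). Lift 9: 1162263922. −1: 1162263921.
[7] 1162263921 ≡ 3·9^9 + 3·9^3 + 3·9^2 + 2·9 + 6 (base 9). Lift 10: 30000003326. −1: 30000003325.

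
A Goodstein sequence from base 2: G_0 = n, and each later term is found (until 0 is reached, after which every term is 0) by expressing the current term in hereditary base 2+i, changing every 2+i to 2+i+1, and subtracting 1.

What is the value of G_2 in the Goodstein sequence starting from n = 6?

257

(0) 6|_2 = 2^2 + 2 ↦ 3^3 + 3|_3 = 30 ⇒ 29
(1) 29|_3 = 3^3 + 2 ↦ 4^4 + 2|_4 = 258 ⇒ 257
(2) 257|_4 = 4^4 + 1 ↦ 5^5 + 1|_5 = 3126 ⇒ 3125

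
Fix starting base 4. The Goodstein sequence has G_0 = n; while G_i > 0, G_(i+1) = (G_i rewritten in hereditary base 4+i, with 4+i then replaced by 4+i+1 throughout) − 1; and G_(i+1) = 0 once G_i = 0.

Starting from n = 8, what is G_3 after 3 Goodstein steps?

base 4: 8 = 2·4; at 5: 2·5 = 10; next = 9
base 5: 9 = 5 + 4; at 6: 6 + 4 = 10; next = 9
base 6: 9 = 6 + 3; at 7: 7 + 3 = 10; next = 9
base 7: 9 = 7 + 2; at 8: 8 + 2 = 10; next = 9

9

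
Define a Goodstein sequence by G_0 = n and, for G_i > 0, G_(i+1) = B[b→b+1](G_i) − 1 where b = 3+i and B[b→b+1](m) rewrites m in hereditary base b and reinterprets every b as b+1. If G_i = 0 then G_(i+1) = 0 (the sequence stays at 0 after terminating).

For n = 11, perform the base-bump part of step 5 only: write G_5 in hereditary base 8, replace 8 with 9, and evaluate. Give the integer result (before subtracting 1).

48

base 3: 11 = 3^2 + 2; at 4: 4^2 + 2 = 18; next = 17
base 4: 17 = 4^2 + 1; at 5: 5^2 + 1 = 26; next = 25
base 5: 25 = 5^2; at 6: 6^2 = 36; next = 35
base 6: 35 = 5·6 + 5; at 7: 5·7 + 5 = 40; next = 39
base 7: 39 = 5·7 + 4; at 8: 5·8 + 4 = 44; next = 43
base 8: 43 = 5·8 + 3; at 9: 5·9 + 3 = 48; next = 47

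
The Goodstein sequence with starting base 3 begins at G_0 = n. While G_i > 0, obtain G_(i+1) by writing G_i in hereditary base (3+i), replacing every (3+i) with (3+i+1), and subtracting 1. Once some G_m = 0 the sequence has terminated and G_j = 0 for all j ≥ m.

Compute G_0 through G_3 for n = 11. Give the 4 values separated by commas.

11, 17, 25, 35

(0) 11|_3 = 3^2 + 2 ↦ 4^2 + 2|_4 = 18 ⇒ 17
(1) 17|_4 = 4^2 + 1 ↦ 5^2 + 1|_5 = 26 ⇒ 25
(2) 25|_5 = 5^2 ↦ 6^2|_6 = 36 ⇒ 35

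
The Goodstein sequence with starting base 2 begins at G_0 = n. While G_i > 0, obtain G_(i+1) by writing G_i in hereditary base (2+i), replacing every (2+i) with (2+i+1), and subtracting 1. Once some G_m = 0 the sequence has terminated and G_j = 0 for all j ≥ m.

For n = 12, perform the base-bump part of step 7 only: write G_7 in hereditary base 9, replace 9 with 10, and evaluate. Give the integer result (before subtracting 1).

base 2: 12 = 2^(2 + 1) + 2^2; at 3: 3^(3 + 1) + 3^3 = 108; next = 107
base 3: 107 = 3^(3 + 1) + 2·3^2 + 2·3 + 2; at 4: 4^(4 + 1) + 2·4^2 + 2·4 + 2 = 1066; next = 1065
base 4: 1065 = 4^(4 + 1) + 2·4^2 + 2·4 + 1; at 5: 5^(5 + 1) + 2·5^2 + 2·5 + 1 = 15686; next = 15685
base 5: 15685 = 5^(5 + 1) + 2·5^2 + 2·5; at 6: 6^(6 + 1) + 2·6^2 + 2·6 = 280020; next = 280019
base 6: 280019 = 6^(6 + 1) + 2·6^2 + 6 + 5; at 7: 7^(7 + 1) + 2·7^2 + 7 + 5 = 5764911; next = 5764910
base 7: 5764910 = 7^(7 + 1) + 2·7^2 + 7 + 4; at 8: 8^(8 + 1) + 2·8^2 + 8 + 4 = 134217868; next = 134217867
base 8: 134217867 = 8^(8 + 1) + 2·8^2 + 8 + 3; at 9: 9^(9 + 1) + 2·9^2 + 9 + 3 = 3486784575; next = 3486784574
base 9: 3486784574 = 9^(9 + 1) + 2·9^2 + 9 + 2; at 10: 10^(10 + 1) + 2·10^2 + 10 + 2 = 100000000212; next = 100000000211

100000000212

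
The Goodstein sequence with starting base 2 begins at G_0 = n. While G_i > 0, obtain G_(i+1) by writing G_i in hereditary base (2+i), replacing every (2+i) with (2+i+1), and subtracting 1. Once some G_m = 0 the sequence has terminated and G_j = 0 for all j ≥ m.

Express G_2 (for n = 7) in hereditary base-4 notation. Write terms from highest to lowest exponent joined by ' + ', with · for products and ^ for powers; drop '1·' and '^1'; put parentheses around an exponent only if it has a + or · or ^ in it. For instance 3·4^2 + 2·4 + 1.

i=0: 7 = 2^2 + 2 + 1 (b=2); 2→3: 3^3 + 3 + 1 = 31; 31−1 = 30
i=1: 30 = 3^3 + 3 (b=3); 3→4: 4^4 + 4 = 260; 260−1 = 259
i=2: 259 = 4^4 + 3 (b=4); 4→5: 5^5 + 3 = 3128; 3128−1 = 3127

4^4 + 3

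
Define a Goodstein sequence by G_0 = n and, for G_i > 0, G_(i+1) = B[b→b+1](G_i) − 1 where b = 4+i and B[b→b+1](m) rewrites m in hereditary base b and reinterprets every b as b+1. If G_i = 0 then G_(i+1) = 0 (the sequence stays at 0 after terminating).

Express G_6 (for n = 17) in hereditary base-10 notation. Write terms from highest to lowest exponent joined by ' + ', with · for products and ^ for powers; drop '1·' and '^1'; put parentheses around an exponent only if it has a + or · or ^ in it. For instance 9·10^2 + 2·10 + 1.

5·10 + 1

i=0: 17 = 4^2 + 1 (b=4); 4→5: 5^2 + 1 = 26; 26−1 = 25
i=1: 25 = 5^2 (b=5); 5→6: 6^2 = 36; 36−1 = 35
i=2: 35 = 5·6 + 5 (b=6); 6→7: 5·7 + 5 = 40; 40−1 = 39
i=3: 39 = 5·7 + 4 (b=7); 7→8: 5·8 + 4 = 44; 44−1 = 43
i=4: 43 = 5·8 + 3 (b=8); 8→9: 5·9 + 3 = 48; 48−1 = 47
i=5: 47 = 5·9 + 2 (b=9); 9→10: 5·10 + 2 = 52; 52−1 = 51
i=6: 51 = 5·10 + 1 (b=10); 10→11: 5·11 + 1 = 56; 56−1 = 55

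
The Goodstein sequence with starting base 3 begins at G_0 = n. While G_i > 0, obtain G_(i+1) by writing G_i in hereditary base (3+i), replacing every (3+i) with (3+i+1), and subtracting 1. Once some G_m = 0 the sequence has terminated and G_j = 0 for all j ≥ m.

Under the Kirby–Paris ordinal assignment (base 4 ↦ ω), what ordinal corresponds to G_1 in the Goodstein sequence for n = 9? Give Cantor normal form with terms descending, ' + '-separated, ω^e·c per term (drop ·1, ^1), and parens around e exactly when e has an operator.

ω·3 + 3

G_0=9  [base 3] 3^2  →[3↦4]→  4^2 = 16  −1 ⇒ G_1=15
G_1=15  [base 4] 3·4 + 3  →[4↦5]→  3·5 + 3 = 18  −1 ⇒ G_2=17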